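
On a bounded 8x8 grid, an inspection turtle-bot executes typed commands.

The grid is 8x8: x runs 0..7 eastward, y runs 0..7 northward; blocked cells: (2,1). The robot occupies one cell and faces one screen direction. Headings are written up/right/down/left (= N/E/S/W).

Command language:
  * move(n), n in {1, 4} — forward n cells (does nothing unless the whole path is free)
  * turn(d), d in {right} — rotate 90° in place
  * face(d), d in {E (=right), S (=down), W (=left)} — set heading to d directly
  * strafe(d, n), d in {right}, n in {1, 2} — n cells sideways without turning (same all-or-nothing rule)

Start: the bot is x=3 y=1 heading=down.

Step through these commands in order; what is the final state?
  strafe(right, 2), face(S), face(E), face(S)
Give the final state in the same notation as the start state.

start: x=3 y=1 heading=down
t=1 strafe(right, 2) ⇒ x=3 y=1 heading=down
t=2 face(S) ⇒ x=3 y=1 heading=down
t=3 face(E) ⇒ x=3 y=1 heading=right
t=4 face(S) ⇒ x=3 y=1 heading=down

x=3 y=1 heading=down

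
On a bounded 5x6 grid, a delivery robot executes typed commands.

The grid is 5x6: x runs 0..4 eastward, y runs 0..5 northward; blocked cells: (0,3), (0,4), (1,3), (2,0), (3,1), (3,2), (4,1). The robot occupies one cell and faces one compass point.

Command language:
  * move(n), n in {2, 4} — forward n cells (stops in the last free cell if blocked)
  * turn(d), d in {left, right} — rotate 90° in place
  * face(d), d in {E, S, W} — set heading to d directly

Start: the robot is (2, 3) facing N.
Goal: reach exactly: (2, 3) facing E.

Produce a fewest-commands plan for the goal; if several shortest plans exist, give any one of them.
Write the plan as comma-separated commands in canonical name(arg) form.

initial: (2, 3) facing N
t=1 face(E) ⇒ (2, 3) facing E
no 0-step plan works, so 1 is optimal.

face(E)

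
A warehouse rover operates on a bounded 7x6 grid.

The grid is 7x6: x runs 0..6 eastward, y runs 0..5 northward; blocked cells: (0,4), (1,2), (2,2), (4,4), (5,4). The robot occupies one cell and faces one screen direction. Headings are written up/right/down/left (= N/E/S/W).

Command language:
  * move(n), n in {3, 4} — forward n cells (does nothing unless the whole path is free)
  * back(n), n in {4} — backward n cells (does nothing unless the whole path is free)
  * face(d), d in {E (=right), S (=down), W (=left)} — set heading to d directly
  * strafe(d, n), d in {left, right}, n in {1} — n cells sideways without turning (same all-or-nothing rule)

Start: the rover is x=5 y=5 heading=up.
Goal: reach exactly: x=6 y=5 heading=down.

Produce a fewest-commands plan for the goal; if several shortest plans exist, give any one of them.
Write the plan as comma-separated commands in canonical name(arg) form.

face(S), strafe(left, 1)

start: x=5 y=5 heading=up
[1] after face(S): x=5 y=5 heading=down
[2] after strafe(left, 1): x=6 y=5 heading=down
no 1-step plan works, so 2 is optimal.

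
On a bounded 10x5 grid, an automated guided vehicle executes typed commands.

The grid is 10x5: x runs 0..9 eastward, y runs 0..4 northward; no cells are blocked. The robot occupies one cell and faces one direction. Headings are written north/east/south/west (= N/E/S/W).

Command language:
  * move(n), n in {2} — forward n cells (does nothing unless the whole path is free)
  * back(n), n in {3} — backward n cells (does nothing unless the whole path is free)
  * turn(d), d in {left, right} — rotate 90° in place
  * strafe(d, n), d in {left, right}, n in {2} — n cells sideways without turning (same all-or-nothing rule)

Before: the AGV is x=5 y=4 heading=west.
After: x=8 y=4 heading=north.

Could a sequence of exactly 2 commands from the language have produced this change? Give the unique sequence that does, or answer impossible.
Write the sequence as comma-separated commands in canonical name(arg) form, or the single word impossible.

back(3), turn(right)

key: position moved to (8,4) AND the heading swung to N — translation plus rotation needed
initial: x=5 y=4 heading=west
[1] after back(3): x=8 y=4 heading=west
[2] after turn(right): x=8 y=4 heading=north
no rival 2-sequence matches.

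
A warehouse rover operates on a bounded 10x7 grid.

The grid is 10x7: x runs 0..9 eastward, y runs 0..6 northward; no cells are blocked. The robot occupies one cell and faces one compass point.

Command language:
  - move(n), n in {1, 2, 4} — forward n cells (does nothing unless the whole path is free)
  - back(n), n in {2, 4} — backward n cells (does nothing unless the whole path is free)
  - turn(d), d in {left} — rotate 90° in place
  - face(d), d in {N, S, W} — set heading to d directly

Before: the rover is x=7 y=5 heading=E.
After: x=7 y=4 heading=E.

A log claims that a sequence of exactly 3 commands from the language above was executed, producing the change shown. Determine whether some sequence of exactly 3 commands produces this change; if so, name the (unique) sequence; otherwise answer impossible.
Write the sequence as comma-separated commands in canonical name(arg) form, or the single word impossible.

face(S), move(1), turn(left)

key: still facing E at the end — net rotation zero over 3 steps
initial: x=7 y=5 heading=E
step 1 (face(S)): x=7 y=5 heading=S
step 2 (move(1)): x=7 y=4 heading=S
step 3 (turn(left)): x=7 y=4 heading=E
uniquely the one of 729 3-step routes that fits.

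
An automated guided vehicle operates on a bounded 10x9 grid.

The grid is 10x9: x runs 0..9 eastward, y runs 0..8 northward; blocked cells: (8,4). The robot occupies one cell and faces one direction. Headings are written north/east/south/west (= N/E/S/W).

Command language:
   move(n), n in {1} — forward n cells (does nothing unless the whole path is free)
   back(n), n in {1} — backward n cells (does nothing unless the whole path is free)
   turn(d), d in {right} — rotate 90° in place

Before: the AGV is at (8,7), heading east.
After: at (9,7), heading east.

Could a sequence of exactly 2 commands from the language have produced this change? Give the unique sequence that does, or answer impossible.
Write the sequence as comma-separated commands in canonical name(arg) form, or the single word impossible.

key: the second move(1) would leave the grid, so it does nothing
t0: at (8,7), heading east
step 1 (move(1)): at (9,7), heading east
step 2 (move(1)): at (9,7), heading east
no rival 2-sequence matches.

move(1), move(1)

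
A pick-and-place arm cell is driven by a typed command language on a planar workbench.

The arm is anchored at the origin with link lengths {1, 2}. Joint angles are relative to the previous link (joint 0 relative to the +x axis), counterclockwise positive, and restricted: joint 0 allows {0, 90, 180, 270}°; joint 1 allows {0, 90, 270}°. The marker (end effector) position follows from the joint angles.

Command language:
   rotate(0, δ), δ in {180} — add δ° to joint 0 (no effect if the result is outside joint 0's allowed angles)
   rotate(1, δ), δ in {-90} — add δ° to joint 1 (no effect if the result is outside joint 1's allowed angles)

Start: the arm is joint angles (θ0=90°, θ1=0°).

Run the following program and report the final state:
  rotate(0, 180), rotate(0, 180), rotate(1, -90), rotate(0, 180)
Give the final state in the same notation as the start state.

begin: joint angles (θ0=90°, θ1=0°)
[1] after rotate(0, 180): joint angles (θ0=270°, θ1=0°)
[2] after rotate(0, 180): joint angles (θ0=90°, θ1=0°)
[3] after rotate(1, -90): joint angles (θ0=90°, θ1=270°)
[4] after rotate(0, 180): joint angles (θ0=270°, θ1=270°)

joint angles (θ0=270°, θ1=270°)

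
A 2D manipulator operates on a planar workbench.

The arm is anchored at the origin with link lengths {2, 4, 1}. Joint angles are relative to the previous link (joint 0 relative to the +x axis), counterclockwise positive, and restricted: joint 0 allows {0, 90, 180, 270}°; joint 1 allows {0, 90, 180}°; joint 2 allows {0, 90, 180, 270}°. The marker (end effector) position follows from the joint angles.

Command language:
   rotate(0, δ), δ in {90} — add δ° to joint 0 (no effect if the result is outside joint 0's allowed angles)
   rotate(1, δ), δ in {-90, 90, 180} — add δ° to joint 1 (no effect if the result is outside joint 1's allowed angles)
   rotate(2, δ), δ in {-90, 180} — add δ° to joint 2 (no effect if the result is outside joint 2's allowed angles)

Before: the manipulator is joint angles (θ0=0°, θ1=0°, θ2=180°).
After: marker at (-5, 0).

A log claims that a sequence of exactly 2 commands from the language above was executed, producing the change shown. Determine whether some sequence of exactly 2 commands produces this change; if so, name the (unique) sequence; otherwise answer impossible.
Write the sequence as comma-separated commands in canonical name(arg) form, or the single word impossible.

rotate(0, 90), rotate(0, 90)

begin: joint angles (θ0=0°, θ1=0°, θ2=180°)
1. rotate(0, 90) → joint angles (θ0=90°, θ1=0°, θ2=180°)
2. rotate(0, 90) → joint angles (θ0=180°, θ1=0°, θ2=180°)
uniquely the one of 36 2-step routes that fits.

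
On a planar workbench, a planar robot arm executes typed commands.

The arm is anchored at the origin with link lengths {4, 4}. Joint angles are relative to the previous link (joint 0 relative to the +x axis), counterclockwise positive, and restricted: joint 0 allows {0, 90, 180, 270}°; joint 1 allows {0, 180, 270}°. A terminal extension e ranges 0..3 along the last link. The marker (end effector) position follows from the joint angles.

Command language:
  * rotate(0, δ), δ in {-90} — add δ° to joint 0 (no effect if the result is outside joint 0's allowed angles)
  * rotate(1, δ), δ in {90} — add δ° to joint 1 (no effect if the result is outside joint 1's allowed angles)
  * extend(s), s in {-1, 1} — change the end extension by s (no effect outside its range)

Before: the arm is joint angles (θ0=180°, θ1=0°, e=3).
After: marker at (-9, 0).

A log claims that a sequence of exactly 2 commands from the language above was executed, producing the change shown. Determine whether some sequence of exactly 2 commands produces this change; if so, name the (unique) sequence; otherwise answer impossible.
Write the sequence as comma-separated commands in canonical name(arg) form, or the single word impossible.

extend(-1), extend(-1)

from: joint angles (θ0=180°, θ1=0°, e=3)
step 1 (extend(-1)): joint angles (θ0=180°, θ1=0°, e=2)
step 2 (extend(-1)): joint angles (θ0=180°, θ1=0°, e=1)
all 16 alternatives checked — unique.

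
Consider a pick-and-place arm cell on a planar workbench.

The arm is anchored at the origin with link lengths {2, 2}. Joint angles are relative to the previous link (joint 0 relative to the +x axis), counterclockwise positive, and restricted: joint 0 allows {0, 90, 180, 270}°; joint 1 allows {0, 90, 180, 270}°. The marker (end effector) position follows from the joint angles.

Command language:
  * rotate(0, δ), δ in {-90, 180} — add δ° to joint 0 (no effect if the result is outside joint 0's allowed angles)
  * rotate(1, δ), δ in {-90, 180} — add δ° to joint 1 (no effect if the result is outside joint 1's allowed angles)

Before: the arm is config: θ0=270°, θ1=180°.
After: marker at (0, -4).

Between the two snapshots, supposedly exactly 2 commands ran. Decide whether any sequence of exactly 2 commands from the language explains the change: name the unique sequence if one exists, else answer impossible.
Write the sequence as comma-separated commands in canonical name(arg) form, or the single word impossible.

initial: config: θ0=270°, θ1=180°
t=1 rotate(1, -90) ⇒ config: θ0=270°, θ1=90°
t=2 rotate(1, -90) ⇒ config: θ0=270°, θ1=0°
all 16 alternatives checked — unique.

rotate(1, -90), rotate(1, -90)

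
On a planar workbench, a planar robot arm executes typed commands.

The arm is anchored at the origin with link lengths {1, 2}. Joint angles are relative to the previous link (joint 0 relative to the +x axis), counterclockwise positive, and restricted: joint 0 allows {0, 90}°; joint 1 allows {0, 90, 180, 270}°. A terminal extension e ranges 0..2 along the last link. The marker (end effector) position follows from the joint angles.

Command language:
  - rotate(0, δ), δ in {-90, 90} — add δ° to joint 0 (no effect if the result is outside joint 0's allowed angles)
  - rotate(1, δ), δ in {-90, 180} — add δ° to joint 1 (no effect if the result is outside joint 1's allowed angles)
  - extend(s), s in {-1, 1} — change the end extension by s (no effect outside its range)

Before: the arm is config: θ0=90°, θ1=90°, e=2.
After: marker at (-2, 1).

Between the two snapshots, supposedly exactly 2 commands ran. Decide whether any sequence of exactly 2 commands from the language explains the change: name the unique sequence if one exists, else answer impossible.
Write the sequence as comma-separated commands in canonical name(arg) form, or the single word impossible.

t0: config: θ0=90°, θ1=90°, e=2
1. extend(-1) → config: θ0=90°, θ1=90°, e=1
2. extend(-1) → config: θ0=90°, θ1=90°, e=0
no other 2-command option fits: unique.

extend(-1), extend(-1)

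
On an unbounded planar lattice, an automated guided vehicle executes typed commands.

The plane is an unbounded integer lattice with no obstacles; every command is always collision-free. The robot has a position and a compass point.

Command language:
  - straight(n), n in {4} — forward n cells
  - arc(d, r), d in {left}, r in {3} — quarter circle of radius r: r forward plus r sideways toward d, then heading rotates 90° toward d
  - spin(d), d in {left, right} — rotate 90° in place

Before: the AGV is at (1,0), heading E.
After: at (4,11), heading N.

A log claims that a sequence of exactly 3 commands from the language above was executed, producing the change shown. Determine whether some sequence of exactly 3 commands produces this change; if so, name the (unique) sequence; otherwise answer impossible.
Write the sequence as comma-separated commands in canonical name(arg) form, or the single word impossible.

arc(left, 3), straight(4), straight(4)

key: cell and facing (now N) both changed — the 3 commands mix motion and turning
t0: at (1,0), heading E
t=1 arc(left, 3) ⇒ at (4,3), heading N
t=2 straight(4) ⇒ at (4,7), heading N
t=3 straight(4) ⇒ at (4,11), heading N
no other 3-command option fits: unique.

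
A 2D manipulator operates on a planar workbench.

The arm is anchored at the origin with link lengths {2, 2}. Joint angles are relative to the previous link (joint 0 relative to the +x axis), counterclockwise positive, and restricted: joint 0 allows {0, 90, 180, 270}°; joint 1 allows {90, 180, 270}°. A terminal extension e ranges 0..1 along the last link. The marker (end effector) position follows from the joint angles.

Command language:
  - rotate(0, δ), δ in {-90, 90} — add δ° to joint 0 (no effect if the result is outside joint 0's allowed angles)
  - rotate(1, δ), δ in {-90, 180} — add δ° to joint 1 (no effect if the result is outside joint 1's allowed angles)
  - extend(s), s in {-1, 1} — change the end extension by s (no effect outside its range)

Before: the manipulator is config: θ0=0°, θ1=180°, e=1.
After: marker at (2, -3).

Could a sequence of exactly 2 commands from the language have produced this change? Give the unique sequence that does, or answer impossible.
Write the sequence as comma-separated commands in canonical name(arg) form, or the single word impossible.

rotate(1, -90), rotate(1, 180)

key: running rotate(1, 180) before rotate(1, -90) would end elsewhere — order is forced
t0: config: θ0=0°, θ1=180°, e=1
t=1 rotate(1, -90) ⇒ config: θ0=0°, θ1=90°, e=1
t=2 rotate(1, 180) ⇒ config: θ0=0°, θ1=270°, e=1
uniquely the one of 36 2-step routes that fits.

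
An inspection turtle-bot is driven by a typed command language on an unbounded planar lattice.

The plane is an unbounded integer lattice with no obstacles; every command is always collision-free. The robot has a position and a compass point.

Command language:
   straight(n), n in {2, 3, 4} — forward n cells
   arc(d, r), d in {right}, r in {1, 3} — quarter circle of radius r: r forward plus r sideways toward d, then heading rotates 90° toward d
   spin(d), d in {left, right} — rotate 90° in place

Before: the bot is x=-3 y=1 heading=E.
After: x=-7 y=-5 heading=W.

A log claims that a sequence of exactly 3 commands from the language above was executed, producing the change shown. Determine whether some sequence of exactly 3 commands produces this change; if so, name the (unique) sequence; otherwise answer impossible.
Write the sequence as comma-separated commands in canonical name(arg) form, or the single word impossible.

key: running straight(4) before arc(right, 3) would end elsewhere — order is forced
begin: x=-3 y=1 heading=E
1. arc(right, 3) → x=0 y=-2 heading=S
2. arc(right, 3) → x=-3 y=-5 heading=W
3. straight(4) → x=-7 y=-5 heading=W
no rival 3-sequence matches.

arc(right, 3), arc(right, 3), straight(4)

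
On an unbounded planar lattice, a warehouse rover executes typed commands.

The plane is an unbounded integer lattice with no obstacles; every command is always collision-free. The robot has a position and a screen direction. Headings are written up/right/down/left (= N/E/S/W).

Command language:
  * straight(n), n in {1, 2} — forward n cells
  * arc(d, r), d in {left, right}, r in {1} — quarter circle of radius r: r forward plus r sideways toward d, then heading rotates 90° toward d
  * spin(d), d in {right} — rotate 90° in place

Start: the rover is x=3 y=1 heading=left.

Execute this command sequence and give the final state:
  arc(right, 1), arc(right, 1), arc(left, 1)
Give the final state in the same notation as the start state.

begin: x=3 y=1 heading=left
[1] after arc(right, 1): x=2 y=2 heading=up
[2] after arc(right, 1): x=3 y=3 heading=right
[3] after arc(left, 1): x=4 y=4 heading=up

x=4 y=4 heading=up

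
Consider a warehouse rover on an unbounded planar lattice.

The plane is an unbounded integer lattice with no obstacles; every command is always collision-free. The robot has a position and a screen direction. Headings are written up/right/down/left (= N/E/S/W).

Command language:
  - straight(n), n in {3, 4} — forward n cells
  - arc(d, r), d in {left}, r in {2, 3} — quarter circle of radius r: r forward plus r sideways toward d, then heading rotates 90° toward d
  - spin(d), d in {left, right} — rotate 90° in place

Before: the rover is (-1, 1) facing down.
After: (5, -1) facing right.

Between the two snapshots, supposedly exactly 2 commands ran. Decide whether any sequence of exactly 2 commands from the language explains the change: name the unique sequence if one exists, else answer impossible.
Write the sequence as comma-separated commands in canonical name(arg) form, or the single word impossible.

key: order matters: swapping arc(left, 2) and straight(4) lands elsewhere
t0: (-1, 1) facing down
1. arc(left, 2) → (1, -1) facing right
2. straight(4) → (5, -1) facing right
no other 2-command option fits: unique.

arc(left, 2), straight(4)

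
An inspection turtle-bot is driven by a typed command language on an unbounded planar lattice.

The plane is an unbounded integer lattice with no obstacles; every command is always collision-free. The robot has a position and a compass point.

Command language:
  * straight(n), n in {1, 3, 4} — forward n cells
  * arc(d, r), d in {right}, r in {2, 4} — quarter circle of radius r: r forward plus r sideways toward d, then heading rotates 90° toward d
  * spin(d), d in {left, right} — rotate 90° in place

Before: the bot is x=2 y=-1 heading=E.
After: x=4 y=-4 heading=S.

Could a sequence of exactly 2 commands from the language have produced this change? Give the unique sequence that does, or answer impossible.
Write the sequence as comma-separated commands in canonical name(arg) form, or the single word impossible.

arc(right, 2), straight(1)

key: running straight(1) before arc(right, 2) would end elsewhere — order is forced
t0: x=2 y=-1 heading=E
t=1 arc(right, 2) ⇒ x=4 y=-3 heading=S
t=2 straight(1) ⇒ x=4 y=-4 heading=S
uniquely the one of 49 2-step routes that fits.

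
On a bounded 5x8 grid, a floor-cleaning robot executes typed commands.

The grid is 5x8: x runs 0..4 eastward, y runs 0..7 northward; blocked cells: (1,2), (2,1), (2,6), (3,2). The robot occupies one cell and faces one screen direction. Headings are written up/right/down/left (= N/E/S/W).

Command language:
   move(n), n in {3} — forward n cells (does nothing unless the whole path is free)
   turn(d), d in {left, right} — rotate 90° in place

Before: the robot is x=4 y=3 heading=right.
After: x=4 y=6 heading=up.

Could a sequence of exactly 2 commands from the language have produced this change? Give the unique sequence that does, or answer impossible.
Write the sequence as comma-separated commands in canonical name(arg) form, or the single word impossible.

turn(left), move(3)

key: position moved to (4,6) AND the heading swung to N — translation plus rotation needed
t0: x=4 y=3 heading=right
step 1 (turn(left)): x=4 y=3 heading=up
step 2 (move(3)): x=4 y=6 heading=up
uniquely the one of 9 2-step routes that fits.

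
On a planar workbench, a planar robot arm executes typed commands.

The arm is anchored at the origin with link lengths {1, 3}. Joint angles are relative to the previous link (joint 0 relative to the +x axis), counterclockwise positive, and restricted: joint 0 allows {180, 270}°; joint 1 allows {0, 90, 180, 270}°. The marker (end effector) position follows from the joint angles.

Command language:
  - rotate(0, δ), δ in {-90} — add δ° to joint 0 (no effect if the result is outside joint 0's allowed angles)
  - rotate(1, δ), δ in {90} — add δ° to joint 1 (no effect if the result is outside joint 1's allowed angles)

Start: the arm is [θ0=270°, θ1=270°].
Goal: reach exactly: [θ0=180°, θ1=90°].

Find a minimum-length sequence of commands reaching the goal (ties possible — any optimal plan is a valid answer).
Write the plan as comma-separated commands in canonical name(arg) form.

rotate(0, -90), rotate(1, 90), rotate(1, 90)

begin: [θ0=270°, θ1=270°]
[1] after rotate(0, -90): [θ0=180°, θ1=270°]
[2] after rotate(1, 90): [θ0=180°, θ1=0°]
[3] after rotate(1, 90): [θ0=180°, θ1=90°]
shorter routes all fall short; 3 is best.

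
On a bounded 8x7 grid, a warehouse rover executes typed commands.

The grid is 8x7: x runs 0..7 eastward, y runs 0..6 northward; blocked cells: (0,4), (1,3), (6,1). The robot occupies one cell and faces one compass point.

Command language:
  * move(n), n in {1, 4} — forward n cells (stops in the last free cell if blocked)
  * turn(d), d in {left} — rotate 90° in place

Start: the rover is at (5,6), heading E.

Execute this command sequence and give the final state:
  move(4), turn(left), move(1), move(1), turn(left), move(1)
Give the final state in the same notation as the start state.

at (6,6), heading W

initial: at (5,6), heading E
[1] after move(4): at (7,6), heading E
[2] after turn(left): at (7,6), heading N
[3] after move(1): at (7,6), heading N
[4] after move(1): at (7,6), heading N
[5] after turn(left): at (7,6), heading W
[6] after move(1): at (6,6), heading W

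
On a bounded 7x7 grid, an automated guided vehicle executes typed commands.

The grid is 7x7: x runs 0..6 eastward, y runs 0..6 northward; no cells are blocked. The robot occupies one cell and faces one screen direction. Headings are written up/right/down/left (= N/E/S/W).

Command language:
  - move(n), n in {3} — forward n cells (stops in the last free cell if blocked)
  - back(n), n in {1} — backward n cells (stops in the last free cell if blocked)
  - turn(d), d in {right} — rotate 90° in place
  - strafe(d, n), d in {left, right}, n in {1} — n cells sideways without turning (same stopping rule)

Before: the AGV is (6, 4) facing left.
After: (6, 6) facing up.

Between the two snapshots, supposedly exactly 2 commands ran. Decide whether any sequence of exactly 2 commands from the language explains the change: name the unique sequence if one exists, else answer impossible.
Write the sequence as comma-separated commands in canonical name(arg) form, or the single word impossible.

key: order matters: swapping turn(right) and move(3) lands elsewhere
start: (6, 4) facing left
t=1 turn(right) ⇒ (6, 4) facing up
t=2 move(3) ⇒ (6, 6) facing up
all 25 alternatives checked — unique.

turn(right), move(3)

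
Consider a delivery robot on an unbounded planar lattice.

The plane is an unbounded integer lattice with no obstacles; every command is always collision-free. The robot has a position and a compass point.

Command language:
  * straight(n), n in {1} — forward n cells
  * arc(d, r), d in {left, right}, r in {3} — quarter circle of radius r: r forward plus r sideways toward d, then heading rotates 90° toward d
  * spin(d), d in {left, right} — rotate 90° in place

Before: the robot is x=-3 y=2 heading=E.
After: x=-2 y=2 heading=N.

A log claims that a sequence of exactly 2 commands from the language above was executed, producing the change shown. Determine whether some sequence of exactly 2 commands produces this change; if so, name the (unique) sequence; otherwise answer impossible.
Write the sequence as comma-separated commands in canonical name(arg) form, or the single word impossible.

straight(1), spin(left)

key: cell and facing (now N) both changed — the 2 commands mix motion and turning
t0: x=-3 y=2 heading=E
[1] after straight(1): x=-2 y=2 heading=E
[2] after spin(left): x=-2 y=2 heading=N
no other 2-command option fits: unique.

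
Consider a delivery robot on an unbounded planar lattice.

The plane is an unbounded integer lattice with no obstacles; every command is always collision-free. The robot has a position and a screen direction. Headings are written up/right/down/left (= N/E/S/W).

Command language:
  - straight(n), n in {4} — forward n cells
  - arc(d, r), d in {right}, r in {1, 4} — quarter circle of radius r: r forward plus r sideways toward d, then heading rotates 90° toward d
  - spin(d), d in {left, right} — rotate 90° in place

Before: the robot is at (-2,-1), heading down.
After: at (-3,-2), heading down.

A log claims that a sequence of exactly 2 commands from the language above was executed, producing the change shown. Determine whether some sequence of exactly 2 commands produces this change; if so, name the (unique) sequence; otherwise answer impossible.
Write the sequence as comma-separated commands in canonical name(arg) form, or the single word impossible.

key: heading stays S — rotations cancel among the 2 commands
from: at (-2,-1), heading down
t=1 arc(right, 1) ⇒ at (-3,-2), heading left
t=2 spin(left) ⇒ at (-3,-2), heading down
no rival 2-sequence matches.

arc(right, 1), spin(left)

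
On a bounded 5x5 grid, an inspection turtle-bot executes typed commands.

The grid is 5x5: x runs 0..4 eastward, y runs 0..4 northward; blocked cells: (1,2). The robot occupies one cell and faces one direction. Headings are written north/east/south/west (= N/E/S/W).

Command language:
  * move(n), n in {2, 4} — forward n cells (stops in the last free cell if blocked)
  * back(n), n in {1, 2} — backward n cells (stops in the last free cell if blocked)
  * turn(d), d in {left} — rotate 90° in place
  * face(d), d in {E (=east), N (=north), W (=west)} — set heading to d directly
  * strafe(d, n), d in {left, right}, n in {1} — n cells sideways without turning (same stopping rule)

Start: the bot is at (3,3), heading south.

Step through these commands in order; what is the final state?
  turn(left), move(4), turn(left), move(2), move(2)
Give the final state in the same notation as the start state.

begin: at (3,3), heading south
[1] after turn(left): at (3,3), heading east
[2] after move(4): at (4,3), heading east
[3] after turn(left): at (4,3), heading north
[4] after move(2): at (4,4), heading north
[5] after move(2): at (4,4), heading north

at (4,4), heading north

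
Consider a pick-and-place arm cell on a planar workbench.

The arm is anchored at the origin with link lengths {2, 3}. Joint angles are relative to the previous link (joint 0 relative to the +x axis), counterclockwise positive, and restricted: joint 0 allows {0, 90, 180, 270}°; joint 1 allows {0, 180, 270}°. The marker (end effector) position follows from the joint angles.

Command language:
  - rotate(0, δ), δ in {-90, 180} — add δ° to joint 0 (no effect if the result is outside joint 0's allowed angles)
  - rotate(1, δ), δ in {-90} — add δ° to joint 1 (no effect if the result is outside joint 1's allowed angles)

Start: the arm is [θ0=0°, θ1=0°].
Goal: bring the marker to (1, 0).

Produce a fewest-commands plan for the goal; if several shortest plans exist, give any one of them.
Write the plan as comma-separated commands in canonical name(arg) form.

rotate(1, -90), rotate(1, -90), rotate(0, 180)

initial: [θ0=0°, θ1=0°]
[1] after rotate(1, -90): [θ0=0°, θ1=270°]
[2] after rotate(1, -90): [θ0=0°, θ1=180°]
[3] after rotate(0, 180): [θ0=180°, θ1=180°]
shorter routes all fall short; 3 is best.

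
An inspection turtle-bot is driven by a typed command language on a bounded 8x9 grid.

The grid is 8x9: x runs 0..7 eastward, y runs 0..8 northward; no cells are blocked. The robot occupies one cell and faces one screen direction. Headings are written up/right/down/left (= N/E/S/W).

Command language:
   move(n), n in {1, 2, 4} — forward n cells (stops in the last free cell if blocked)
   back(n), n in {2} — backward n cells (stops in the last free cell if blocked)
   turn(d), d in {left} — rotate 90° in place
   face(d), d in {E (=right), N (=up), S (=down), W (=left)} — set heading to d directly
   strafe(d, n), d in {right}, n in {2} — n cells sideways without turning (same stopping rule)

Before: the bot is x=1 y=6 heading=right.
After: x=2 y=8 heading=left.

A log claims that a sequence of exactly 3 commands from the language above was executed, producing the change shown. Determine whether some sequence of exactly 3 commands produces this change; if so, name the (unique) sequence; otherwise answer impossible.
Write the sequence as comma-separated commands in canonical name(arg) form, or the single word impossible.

key: running strafe(right, 2) before move(1) would end elsewhere — order is forced
start: x=1 y=6 heading=right
1. move(1) → x=2 y=6 heading=right
2. face(W) → x=2 y=6 heading=left
3. strafe(right, 2) → x=2 y=8 heading=left
all 1000 alternatives checked — unique.

move(1), face(W), strafe(right, 2)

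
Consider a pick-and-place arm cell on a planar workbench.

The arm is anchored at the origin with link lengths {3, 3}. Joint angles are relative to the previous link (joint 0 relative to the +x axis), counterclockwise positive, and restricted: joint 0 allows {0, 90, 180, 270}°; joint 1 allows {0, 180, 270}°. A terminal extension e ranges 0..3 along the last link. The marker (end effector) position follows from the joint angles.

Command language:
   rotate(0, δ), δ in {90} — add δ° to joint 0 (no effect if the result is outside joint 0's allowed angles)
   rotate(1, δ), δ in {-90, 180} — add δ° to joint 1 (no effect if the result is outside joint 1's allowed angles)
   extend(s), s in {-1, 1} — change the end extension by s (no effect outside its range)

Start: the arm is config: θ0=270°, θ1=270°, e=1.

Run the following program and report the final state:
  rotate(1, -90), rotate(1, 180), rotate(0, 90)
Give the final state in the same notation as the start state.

config: θ0=0°, θ1=0°, e=1

initial: config: θ0=270°, θ1=270°, e=1
step 1 (rotate(1, -90)): config: θ0=270°, θ1=180°, e=1
step 2 (rotate(1, 180)): config: θ0=270°, θ1=0°, e=1
step 3 (rotate(0, 90)): config: θ0=0°, θ1=0°, e=1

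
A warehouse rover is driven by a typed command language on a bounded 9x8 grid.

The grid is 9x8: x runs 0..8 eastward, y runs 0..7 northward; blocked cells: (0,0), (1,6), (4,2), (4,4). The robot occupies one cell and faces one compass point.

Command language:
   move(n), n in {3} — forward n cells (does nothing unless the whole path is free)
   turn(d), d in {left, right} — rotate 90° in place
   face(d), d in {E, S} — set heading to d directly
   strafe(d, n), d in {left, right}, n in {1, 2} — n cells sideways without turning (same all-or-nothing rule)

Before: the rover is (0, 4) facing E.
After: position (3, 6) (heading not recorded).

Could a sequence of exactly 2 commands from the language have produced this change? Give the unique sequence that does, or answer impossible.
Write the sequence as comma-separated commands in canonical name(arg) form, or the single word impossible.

move(3), strafe(left, 2)

key: running strafe(left, 2) before move(3) would end elsewhere — order is forced
initial: (0, 4) facing E
t=1 move(3) ⇒ (3, 4) facing E
t=2 strafe(left, 2) ⇒ (3, 6) facing E
no rival 2-sequence matches.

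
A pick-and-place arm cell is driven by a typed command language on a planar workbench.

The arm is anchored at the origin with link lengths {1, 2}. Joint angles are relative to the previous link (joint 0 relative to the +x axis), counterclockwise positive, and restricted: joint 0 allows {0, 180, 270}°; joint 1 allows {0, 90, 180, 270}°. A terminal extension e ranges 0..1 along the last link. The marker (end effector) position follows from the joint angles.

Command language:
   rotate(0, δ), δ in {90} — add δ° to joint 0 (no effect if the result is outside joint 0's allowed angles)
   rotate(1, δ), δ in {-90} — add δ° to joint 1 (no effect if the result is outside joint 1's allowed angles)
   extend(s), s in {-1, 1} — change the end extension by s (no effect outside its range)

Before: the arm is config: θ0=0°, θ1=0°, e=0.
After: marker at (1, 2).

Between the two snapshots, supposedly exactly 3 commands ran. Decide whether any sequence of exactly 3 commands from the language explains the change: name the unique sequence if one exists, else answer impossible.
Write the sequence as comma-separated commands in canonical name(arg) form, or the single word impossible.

initial: config: θ0=0°, θ1=0°, e=0
1. rotate(1, -90) → config: θ0=0°, θ1=270°, e=0
2. rotate(1, -90) → config: θ0=0°, θ1=180°, e=0
3. rotate(1, -90) → config: θ0=0°, θ1=90°, e=0
uniquely the one of 64 3-step routes that fits.

rotate(1, -90), rotate(1, -90), rotate(1, -90)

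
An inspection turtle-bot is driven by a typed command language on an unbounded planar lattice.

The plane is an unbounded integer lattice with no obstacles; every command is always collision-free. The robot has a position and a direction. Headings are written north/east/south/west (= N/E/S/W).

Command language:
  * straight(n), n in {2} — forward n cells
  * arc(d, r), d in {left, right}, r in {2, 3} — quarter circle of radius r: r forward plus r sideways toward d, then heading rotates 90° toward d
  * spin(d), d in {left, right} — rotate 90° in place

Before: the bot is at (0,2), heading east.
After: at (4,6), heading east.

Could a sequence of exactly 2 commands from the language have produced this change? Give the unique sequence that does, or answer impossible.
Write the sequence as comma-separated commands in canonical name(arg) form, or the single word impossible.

arc(left, 2), arc(right, 2)

key: running arc(right, 2) before arc(left, 2) would end elsewhere — order is forced
from: at (0,2), heading east
t=1 arc(left, 2) ⇒ at (2,4), heading north
t=2 arc(right, 2) ⇒ at (4,6), heading east
no rival 2-sequence matches.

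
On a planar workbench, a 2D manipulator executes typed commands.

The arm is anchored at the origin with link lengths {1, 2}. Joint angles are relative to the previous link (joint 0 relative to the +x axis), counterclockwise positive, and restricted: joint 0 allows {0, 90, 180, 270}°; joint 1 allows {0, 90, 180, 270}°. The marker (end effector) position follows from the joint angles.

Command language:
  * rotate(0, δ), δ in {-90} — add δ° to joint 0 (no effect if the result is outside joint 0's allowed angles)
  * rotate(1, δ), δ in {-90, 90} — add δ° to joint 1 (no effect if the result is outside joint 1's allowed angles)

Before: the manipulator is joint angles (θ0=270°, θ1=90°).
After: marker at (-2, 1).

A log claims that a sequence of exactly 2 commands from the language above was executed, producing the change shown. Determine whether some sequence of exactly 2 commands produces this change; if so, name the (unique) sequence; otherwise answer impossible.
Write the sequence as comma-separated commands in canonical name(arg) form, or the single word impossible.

from: joint angles (θ0=270°, θ1=90°)
1. rotate(0, -90) → joint angles (θ0=180°, θ1=90°)
2. rotate(0, -90) → joint angles (θ0=90°, θ1=90°)
no other 2-command option fits: unique.

rotate(0, -90), rotate(0, -90)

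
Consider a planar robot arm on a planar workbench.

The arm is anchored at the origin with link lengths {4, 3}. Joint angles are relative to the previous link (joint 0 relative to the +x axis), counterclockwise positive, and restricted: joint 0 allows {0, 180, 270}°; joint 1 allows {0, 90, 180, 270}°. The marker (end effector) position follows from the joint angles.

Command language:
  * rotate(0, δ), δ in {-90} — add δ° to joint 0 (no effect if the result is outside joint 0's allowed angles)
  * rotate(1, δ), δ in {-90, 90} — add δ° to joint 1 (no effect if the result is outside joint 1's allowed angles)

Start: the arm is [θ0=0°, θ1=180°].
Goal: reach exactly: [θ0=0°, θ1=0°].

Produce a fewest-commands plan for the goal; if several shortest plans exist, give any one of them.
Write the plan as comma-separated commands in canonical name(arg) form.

rotate(1, -90), rotate(1, -90)

t0: [θ0=0°, θ1=180°]
1. rotate(1, -90) → [θ0=0°, θ1=90°]
2. rotate(1, -90) → [θ0=0°, θ1=0°]
shorter routes all fall short; 2 is best.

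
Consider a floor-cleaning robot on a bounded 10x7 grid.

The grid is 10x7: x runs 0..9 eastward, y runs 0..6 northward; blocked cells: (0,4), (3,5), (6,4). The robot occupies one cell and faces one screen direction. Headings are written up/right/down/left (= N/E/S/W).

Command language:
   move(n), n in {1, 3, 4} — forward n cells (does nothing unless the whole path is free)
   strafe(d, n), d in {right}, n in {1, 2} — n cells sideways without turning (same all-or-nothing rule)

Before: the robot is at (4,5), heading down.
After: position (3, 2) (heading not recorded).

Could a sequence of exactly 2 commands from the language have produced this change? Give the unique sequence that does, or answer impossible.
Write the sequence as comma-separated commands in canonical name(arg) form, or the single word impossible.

key: order matters: swapping move(3) and strafe(right, 1) lands elsewhere
t0: at (4,5), heading down
[1] after move(3): at (4,2), heading down
[2] after strafe(right, 1): at (3,2), heading down
no rival 2-sequence matches.

move(3), strafe(right, 1)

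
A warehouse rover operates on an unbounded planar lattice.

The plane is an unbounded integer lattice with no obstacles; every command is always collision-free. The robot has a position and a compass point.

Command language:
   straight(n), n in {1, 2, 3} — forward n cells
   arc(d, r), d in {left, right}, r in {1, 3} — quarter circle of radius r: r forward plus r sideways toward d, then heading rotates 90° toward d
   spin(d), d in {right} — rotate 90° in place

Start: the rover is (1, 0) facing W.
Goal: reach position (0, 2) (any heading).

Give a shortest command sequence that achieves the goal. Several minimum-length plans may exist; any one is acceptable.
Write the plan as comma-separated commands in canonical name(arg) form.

arc(right, 1), straight(1)

start: (1, 0) facing W
1. arc(right, 1) → (0, 1) facing N
2. straight(1) → (0, 2) facing N
shorter routes all fall short; 2 is best.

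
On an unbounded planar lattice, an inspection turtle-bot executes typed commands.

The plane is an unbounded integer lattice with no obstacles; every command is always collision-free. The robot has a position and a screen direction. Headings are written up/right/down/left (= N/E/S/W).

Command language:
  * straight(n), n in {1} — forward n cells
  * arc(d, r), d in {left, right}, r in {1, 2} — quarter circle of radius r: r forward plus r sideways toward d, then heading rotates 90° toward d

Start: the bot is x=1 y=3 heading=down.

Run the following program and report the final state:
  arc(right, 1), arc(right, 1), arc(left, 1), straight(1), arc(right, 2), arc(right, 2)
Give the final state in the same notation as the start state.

x=-3 y=8 heading=right

from: x=1 y=3 heading=down
step 1 (arc(right, 1)): x=0 y=2 heading=left
step 2 (arc(right, 1)): x=-1 y=3 heading=up
step 3 (arc(left, 1)): x=-2 y=4 heading=left
step 4 (straight(1)): x=-3 y=4 heading=left
step 5 (arc(right, 2)): x=-5 y=6 heading=up
step 6 (arc(right, 2)): x=-3 y=8 heading=right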